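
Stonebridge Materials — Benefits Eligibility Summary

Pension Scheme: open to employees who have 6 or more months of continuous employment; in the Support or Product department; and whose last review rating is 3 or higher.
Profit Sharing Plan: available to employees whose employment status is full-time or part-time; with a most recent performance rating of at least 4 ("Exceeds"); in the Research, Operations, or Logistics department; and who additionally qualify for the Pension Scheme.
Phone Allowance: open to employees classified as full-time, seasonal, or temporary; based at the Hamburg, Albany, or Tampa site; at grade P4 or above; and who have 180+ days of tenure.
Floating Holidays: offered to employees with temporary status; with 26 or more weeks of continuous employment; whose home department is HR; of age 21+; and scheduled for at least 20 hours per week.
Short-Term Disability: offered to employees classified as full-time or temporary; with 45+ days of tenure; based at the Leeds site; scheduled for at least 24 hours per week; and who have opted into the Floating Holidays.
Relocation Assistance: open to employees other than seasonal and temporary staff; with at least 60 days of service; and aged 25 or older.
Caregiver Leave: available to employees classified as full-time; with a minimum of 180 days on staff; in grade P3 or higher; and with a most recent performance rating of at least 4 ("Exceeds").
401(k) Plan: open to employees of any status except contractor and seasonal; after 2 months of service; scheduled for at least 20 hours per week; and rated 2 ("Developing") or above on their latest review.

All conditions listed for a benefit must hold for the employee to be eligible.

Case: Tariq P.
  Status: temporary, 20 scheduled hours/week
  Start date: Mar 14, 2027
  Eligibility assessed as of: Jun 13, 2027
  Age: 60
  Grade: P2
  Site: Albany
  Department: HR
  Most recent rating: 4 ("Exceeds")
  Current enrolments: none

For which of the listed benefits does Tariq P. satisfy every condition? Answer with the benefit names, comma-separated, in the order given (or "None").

Service from Mar 14, 2027 to Jun 13, 2027: 91 days.
Pension Scheme — service 91 days < 6 months (≈180 days) ✗ → not eligible.
Profit Sharing Plan — status temporary ✗ (requires full-time or part-time) → not eligible.
Phone Allowance — status temporary ✓; site Albany ✓; grade P2 < P4 ✗ → not eligible.
Floating Holidays — status temporary ✓; service 91 days < 26 weeks (≈182 days) ✗ → not eligible.
Short-Term Disability — status temporary ✓; service 91 days ≥ 45 days ✓; site Albany ✗ (not Leeds) → not eligible.
Relocation Assistance — status temporary ✗ (excluded) → not eligible.
Caregiver Leave — status temporary ✗ (requires full-time) → not eligible.
401(k) Plan — status temporary ✓ (not excluded); service 91 days ≥ 2 months (≈60 days) ✓; 20 hrs/wk ≥ 20 ✓; rating 4 ≥ 2 ✓ → eligible.

401(k) Plan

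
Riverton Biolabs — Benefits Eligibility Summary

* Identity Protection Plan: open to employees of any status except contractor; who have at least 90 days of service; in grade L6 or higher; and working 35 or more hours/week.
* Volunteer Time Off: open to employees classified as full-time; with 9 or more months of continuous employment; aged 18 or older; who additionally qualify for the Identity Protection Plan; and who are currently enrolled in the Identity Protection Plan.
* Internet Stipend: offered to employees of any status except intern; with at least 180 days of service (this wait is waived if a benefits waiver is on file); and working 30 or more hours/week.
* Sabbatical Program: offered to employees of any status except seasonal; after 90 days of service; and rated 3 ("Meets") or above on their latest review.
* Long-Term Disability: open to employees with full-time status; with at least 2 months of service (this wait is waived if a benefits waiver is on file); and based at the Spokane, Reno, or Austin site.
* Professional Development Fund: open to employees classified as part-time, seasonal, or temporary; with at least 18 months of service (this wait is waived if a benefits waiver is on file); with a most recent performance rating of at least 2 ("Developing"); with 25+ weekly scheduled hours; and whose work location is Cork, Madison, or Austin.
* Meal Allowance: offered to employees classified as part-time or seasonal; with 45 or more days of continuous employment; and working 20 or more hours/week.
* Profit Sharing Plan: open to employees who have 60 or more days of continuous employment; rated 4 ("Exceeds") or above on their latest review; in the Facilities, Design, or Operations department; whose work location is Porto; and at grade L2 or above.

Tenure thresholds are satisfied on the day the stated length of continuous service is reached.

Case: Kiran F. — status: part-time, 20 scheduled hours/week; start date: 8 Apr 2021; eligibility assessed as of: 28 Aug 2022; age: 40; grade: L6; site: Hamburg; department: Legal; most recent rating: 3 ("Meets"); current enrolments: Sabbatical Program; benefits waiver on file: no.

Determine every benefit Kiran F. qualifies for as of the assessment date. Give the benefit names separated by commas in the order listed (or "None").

Sabbatical Program, Meal Allowance

Service from 8 Apr 2021 to 28 Aug 2022: 507 days.
Identity Protection Plan — status part-time ✓ (not excluded); service 507 days ≥ 90 days ✓; grade L6 ≥ L6 ✓; 20 hrs/wk < 35 ✗ → not eligible.
Volunteer Time Off — status part-time ✗ (requires full-time) → not eligible.
Internet Stipend — status part-time ✓ (not excluded); no waiver, service 507 days ≥ 180 days ✓; 20 hrs/wk < 30 ✗ → not eligible.
Sabbatical Program — status part-time ✓ (not excluded); service 507 days ≥ 90 days ✓; rating 3 ≥ 3 ✓ → eligible.
Long-Term Disability — status part-time ✗ (requires full-time) → not eligible.
Professional Development Fund — status part-time ✓; no waiver, service 507 days < 18 months (≈540 days) ✗ → not eligible.
Meal Allowance — status part-time ✓; service 507 days ≥ 45 days ✓; 20 hrs/wk ≥ 20 ✓ → eligible.
Profit Sharing Plan — service 507 days ≥ 60 days ✓; rating 3 < 4 ✗ → not eligible.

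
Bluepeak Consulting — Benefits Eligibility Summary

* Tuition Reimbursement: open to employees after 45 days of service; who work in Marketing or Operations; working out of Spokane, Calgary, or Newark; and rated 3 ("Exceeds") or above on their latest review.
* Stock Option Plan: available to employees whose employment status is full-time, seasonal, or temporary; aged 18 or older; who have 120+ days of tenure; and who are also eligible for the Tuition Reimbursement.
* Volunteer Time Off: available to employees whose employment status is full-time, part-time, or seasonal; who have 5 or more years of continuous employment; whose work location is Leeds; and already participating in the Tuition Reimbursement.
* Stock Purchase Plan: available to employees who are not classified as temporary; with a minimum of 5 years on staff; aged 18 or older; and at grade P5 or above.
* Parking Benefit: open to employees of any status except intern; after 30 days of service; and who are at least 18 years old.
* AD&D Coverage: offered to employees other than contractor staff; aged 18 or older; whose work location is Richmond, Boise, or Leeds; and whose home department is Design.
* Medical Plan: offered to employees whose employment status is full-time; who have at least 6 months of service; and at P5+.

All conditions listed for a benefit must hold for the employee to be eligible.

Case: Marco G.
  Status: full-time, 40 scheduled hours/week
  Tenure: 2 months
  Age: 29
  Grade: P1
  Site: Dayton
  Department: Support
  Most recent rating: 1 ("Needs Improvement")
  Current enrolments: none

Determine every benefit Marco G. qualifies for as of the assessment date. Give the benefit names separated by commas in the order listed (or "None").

Tuition Reimbursement — service 2 months ≥ 45 days ✓; dept Support ✗ → not eligible.
Stock Option Plan — status full-time ✓; age 29 ≥ 18 ✓; service 2 months < 120 days ✗ → not eligible.
Volunteer Time Off — status full-time ✓; service 2 months < 5 years (≈1825 days) ✗ → not eligible.
Stock Purchase Plan — status full-time ✓ (not excluded); service 2 months < 5 years (≈1825 days) ✗ → not eligible.
Parking Benefit — status full-time ✓ (not excluded); service 2 months ≥ 30 days ✓; age 29 ≥ 18 ✓ → eligible.
AD&D Coverage — status full-time ✓ (not excluded); age 29 ≥ 18 ✓; site Dayton ✗ (not Richmond, Boise, or Leeds) → not eligible.
Medical Plan — status full-time ✓; service 2 months < 6 months ✗ → not eligible.

Parking Benefit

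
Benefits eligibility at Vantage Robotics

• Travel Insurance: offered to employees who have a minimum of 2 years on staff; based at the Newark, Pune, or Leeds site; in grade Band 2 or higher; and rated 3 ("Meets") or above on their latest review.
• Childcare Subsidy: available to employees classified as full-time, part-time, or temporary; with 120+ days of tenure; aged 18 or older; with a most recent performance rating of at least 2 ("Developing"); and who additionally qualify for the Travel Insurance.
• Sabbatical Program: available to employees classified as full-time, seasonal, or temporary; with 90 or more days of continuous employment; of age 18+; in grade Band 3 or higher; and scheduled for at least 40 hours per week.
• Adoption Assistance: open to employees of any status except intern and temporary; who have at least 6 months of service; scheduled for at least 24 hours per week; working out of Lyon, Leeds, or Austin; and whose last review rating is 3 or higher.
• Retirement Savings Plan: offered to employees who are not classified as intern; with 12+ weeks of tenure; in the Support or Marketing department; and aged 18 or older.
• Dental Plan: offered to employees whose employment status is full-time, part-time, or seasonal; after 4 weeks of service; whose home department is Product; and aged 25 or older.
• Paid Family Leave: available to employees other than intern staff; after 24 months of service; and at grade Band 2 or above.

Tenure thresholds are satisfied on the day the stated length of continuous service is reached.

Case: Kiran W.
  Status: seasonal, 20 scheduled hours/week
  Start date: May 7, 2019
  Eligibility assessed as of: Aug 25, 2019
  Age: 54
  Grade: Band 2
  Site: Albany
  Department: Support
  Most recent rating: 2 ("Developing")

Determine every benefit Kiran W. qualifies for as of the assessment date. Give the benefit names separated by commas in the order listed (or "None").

Retirement Savings Plan

Service from May 7, 2019 to Aug 25, 2019: 110 days.
Travel Insurance — service 110 days < 2 years (≈730 days) ✗ → not eligible.
Childcare Subsidy — status seasonal ✗ (requires full-time, part-time, or temporary) → not eligible.
Sabbatical Program — status seasonal ✓; service 110 days ≥ 90 days ✓; age 54 ≥ 18 ✓; grade Band 2 < Band 3 ✗ → not eligible.
Adoption Assistance — status seasonal ✓ (not excluded); service 110 days < 6 months (≈180 days) ✗ → not eligible.
Retirement Savings Plan — status seasonal ✓ (not excluded); service 110 days ≥ 12 weeks (≈84 days) ✓; dept Support ✓; age 54 ≥ 18 ✓ → eligible.
Dental Plan — status seasonal ✓; service 110 days ≥ 4 weeks (≈28 days) ✓; dept Support ✗ → not eligible.
Paid Family Leave — status seasonal ✓ (not excluded); service 110 days < 24 months (≈720 days) ✗ → not eligible.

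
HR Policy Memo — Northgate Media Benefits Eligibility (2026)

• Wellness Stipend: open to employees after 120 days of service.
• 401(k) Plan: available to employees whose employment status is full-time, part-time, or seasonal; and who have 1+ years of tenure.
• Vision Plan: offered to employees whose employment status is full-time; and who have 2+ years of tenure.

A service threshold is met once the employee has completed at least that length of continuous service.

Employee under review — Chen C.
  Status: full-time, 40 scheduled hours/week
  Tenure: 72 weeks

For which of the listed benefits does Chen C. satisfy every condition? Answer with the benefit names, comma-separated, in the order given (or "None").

Wellness Stipend, 401(k) Plan

Wellness Stipend — service 72 weeks ≥ 120 days ✓ → eligible.
401(k) Plan — status full-time ✓; service 72 weeks ≥ 1 year (≈365 days) ✓ → eligible.
Vision Plan — status full-time ✓; service 72 weeks < 2 years (≈730 days) ✗ → not eligible.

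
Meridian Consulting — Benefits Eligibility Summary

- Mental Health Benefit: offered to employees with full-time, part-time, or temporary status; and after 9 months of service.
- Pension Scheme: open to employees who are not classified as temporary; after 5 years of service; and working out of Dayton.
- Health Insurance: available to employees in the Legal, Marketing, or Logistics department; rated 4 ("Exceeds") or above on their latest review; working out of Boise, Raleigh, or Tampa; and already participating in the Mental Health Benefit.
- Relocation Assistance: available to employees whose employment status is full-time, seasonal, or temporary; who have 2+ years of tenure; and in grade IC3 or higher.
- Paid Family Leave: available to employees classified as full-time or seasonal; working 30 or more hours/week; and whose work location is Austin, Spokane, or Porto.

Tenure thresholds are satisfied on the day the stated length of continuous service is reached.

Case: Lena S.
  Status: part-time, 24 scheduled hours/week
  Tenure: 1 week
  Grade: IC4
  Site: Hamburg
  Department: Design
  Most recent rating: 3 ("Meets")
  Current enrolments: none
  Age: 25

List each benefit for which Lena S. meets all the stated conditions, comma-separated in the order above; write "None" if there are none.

Mental Health Benefit — status part-time ✓; service 1 week < 9 months (≈270 days) ✗ → not eligible.
Pension Scheme — status part-time ✓ (not excluded); service 1 week < 5 years (≈1825 days) ✗ → not eligible.
Health Insurance — dept Design ✗ → not eligible.
Relocation Assistance — status part-time ✗ (requires full-time, seasonal, or temporary) → not eligible.
Paid Family Leave — status part-time ✗ (requires full-time or seasonal) → not eligible.

None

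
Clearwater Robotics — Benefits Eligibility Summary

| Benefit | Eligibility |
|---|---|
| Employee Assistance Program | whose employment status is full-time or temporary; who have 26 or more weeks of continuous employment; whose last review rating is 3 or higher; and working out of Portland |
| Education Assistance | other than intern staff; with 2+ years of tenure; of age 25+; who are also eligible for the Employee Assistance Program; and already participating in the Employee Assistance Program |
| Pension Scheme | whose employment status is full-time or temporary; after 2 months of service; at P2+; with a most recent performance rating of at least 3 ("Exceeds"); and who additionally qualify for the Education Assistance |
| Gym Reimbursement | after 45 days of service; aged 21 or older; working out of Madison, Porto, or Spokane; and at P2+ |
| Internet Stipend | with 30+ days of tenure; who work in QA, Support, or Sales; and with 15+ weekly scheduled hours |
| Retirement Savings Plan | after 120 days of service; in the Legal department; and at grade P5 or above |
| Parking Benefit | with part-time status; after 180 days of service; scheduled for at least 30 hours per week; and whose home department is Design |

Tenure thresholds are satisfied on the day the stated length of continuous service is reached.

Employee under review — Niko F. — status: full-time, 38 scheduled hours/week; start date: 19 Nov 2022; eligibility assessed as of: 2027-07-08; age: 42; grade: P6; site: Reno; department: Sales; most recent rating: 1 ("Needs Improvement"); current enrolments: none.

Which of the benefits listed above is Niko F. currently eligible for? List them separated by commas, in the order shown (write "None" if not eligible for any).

Internet Stipend

Service from 19 Nov 2022 to 2027-07-08: 1692 days.
Employee Assistance Program — status full-time ✓; service 1692 days ≥ 26 weeks (≈182 days) ✓; rating 1 < 3 ✗ → not eligible.
Education Assistance — status full-time ✓ (not excluded); service 1692 days ≥ 2 years (≈730 days) ✓; age 42 ≥ 25 ✓; not eligible for Employee Assistance Program ✗ → not eligible.
Pension Scheme — status full-time ✓; service 1692 days ≥ 2 months (≈60 days) ✓; grade P6 ≥ P2 ✓; rating 1 < 3 ✗ → not eligible.
Gym Reimbursement — service 1692 days ≥ 45 days ✓; age 42 ≥ 21 ✓; site Reno ✗ (not Madison, Porto, or Spokane) → not eligible.
Internet Stipend — service 1692 days ≥ 30 days ✓; dept Sales ✓; 38 hrs/wk ≥ 15 ✓ → eligible.
Retirement Savings Plan — service 1692 days ≥ 120 days ✓; dept Sales ✗ → not eligible.
Parking Benefit — status full-time ✗ (requires part-time) → not eligible.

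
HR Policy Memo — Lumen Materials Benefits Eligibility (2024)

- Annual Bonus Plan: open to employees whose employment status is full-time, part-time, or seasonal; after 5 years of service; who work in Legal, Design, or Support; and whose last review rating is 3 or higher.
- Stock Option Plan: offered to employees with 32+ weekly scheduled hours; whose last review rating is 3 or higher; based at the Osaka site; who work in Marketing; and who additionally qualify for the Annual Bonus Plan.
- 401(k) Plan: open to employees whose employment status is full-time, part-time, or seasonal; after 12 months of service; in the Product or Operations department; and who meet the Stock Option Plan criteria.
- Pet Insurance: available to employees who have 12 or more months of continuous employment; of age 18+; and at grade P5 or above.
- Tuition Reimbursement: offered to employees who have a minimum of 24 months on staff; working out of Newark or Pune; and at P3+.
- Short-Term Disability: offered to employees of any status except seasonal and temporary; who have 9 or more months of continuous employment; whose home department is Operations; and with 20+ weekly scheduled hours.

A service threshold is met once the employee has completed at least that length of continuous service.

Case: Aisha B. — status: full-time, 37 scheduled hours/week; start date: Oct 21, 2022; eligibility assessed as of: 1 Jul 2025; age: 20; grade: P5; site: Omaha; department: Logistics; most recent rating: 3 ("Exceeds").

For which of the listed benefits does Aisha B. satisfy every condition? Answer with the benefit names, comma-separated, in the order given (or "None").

Pet Insurance

Service from Oct 21, 2022 to 1 Jul 2025: 984 days.
Annual Bonus Plan — status full-time ✓; service 984 days < 5 years (≈1825 days) ✗ → not eligible.
Stock Option Plan — 37 hrs/wk ≥ 32 ✓; rating 3 ≥ 3 ✓; site Omaha ✗ (not Osaka) → not eligible.
401(k) Plan — status full-time ✓; service 984 days ≥ 12 months (≈360 days) ✓; dept Logistics ✗ → not eligible.
Pet Insurance — service 984 days ≥ 12 months (≈360 days) ✓; age 20 ≥ 18 ✓; grade P5 ≥ P5 ✓ → eligible.
Tuition Reimbursement — service 984 days ≥ 24 months (≈720 days) ✓; site Omaha ✗ (not Newark or Pune) → not eligible.
Short-Term Disability — status full-time ✓ (not excluded); service 984 days ≥ 9 months (≈270 days) ✓; dept Logistics ✗ → not eligible.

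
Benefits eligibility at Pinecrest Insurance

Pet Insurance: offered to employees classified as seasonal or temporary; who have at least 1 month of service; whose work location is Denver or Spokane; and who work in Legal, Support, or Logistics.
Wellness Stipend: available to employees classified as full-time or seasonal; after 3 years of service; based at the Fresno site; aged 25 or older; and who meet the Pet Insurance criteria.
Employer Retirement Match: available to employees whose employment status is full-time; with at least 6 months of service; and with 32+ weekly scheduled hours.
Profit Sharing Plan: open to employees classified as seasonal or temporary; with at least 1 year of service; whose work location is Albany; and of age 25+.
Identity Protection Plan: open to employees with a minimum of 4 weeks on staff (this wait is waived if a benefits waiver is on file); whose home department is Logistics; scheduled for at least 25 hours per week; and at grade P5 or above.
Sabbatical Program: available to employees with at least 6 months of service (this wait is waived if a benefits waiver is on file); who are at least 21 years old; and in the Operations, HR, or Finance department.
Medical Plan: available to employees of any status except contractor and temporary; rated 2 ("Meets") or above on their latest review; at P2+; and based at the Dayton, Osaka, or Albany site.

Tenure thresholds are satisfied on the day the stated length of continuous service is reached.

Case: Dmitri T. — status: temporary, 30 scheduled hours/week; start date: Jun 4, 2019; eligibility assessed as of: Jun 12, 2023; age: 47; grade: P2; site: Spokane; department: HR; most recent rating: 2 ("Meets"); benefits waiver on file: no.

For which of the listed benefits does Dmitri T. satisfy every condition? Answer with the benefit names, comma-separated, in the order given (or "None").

Sabbatical Program

Service from Jun 4, 2019 to Jun 12, 2023: 1469 days.
Pet Insurance — status temporary ✓; service 1469 days ≥ 1 month (≈30 days) ✓; site Spokane ✓; dept HR ✗ → not eligible.
Wellness Stipend — status temporary ✗ (requires full-time or seasonal) → not eligible.
Employer Retirement Match — status temporary ✗ (requires full-time) → not eligible.
Profit Sharing Plan — status temporary ✓; service 1469 days ≥ 1 year (≈365 days) ✓; site Spokane ✗ (not Albany) → not eligible.
Identity Protection Plan — no waiver, service 1469 days ≥ 4 weeks (≈28 days) ✓; dept HR ✗ → not eligible.
Sabbatical Program — no waiver, service 1469 days ≥ 6 months (≈180 days) ✓; age 47 ≥ 21 ✓; dept HR ✓ → eligible.
Medical Plan — status temporary ✗ (excluded) → not eligible.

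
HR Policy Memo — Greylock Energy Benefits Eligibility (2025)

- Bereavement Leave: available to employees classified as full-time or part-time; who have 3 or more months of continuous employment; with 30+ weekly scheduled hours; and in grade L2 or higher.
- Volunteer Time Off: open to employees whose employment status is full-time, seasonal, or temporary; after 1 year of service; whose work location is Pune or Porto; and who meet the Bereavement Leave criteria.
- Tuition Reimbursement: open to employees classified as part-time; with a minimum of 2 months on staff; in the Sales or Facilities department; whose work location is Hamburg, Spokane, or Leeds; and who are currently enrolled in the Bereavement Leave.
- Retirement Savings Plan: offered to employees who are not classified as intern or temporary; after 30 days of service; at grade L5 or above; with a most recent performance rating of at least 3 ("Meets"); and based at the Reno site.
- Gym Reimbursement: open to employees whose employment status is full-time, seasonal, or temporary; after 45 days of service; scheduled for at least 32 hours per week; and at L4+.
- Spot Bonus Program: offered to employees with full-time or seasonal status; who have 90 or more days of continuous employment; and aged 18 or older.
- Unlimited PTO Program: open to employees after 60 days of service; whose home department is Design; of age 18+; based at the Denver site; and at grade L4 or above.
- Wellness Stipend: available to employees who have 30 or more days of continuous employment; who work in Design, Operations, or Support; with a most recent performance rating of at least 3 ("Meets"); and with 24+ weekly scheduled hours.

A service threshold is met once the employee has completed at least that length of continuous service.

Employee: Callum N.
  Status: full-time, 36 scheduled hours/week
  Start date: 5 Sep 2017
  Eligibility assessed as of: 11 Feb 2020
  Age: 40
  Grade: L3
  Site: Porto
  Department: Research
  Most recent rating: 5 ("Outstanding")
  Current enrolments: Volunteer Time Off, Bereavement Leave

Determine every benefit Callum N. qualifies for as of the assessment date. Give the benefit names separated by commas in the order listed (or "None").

Service from 5 Sep 2017 to 11 Feb 2020: 889 days.
Bereavement Leave — status full-time ✓; service 889 days ≥ 3 months (≈90 days) ✓; 36 hrs/wk ≥ 30 ✓; grade L3 ≥ L2 ✓ → eligible.
Volunteer Time Off — status full-time ✓; service 889 days ≥ 1 year (≈365 days) ✓; site Porto ✓; eligible for Bereavement Leave ✓ → eligible.
Tuition Reimbursement — status full-time ✗ (requires part-time) → not eligible.
Retirement Savings Plan — status full-time ✓ (not excluded); service 889 days ≥ 30 days ✓; grade L3 < L5 ✗ → not eligible.
Gym Reimbursement — status full-time ✓; service 889 days ≥ 45 days ✓; 36 hrs/wk ≥ 32 ✓; grade L3 < L4 ✗ → not eligible.
Spot Bonus Program — status full-time ✓; service 889 days ≥ 90 days ✓; age 40 ≥ 18 ✓ → eligible.
Unlimited PTO Program — service 889 days ≥ 60 days ✓; dept Research ✗ → not eligible.
Wellness Stipend — service 889 days ≥ 30 days ✓; dept Research ✗ → not eligible.

Bereavement Leave, Volunteer Time Off, Spot Bonus Program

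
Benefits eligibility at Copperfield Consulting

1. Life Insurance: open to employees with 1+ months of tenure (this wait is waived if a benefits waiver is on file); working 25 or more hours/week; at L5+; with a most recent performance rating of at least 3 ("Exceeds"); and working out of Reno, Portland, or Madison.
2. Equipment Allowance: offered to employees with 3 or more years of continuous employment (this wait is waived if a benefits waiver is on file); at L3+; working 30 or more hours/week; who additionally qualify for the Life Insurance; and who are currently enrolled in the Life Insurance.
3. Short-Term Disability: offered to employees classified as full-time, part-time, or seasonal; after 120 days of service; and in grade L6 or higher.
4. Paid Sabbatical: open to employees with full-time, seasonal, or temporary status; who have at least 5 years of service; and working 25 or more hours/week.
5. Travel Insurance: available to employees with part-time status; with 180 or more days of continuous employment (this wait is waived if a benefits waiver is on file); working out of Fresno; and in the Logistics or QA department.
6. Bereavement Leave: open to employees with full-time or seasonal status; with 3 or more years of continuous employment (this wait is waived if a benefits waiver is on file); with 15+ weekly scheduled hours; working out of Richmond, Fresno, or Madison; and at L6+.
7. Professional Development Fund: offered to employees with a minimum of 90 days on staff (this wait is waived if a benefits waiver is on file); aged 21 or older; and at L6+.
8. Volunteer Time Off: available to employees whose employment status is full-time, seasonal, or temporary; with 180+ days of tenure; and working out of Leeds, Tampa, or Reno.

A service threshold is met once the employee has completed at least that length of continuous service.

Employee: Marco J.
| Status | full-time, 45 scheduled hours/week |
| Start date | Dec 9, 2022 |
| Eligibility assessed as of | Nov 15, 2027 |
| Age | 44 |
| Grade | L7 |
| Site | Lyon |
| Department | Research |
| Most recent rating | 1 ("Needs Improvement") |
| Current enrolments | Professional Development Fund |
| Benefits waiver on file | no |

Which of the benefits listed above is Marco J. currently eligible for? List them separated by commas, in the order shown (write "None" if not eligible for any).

Short-Term Disability, Professional Development Fund

Service from Dec 9, 2022 to Nov 15, 2027: 1802 days.
Life Insurance — no waiver, service 1802 days ≥ 1 month (≈30 days) ✓; 45 hrs/wk ≥ 25 ✓; grade L7 ≥ L5 ✓; rating 1 < 3 ✗ → not eligible.
Equipment Allowance — no waiver, service 1802 days ≥ 3 years (≈1095 days) ✓; grade L7 ≥ L3 ✓; 45 hrs/wk ≥ 30 ✓; not eligible for Life Insurance ✗ → not eligible.
Short-Term Disability — status full-time ✓; service 1802 days ≥ 120 days ✓; grade L7 ≥ L6 ✓ → eligible.
Paid Sabbatical — status full-time ✓; service 1802 days < 5 years (≈1825 days) ✗ → not eligible.
Travel Insurance — status full-time ✗ (requires part-time) → not eligible.
Bereavement Leave — status full-time ✓; no waiver, service 1802 days ≥ 3 years (≈1095 days) ✓; 45 hrs/wk ≥ 15 ✓; site Lyon ✗ (not Richmond, Fresno, or Madison) → not eligible.
Professional Development Fund — no waiver, service 1802 days ≥ 90 days ✓; age 44 ≥ 21 ✓; grade L7 ≥ L6 ✓ → eligible.
Volunteer Time Off — status full-time ✓; service 1802 days ≥ 180 days ✓; site Lyon ✗ (not Leeds, Tampa, or Reno) → not eligible.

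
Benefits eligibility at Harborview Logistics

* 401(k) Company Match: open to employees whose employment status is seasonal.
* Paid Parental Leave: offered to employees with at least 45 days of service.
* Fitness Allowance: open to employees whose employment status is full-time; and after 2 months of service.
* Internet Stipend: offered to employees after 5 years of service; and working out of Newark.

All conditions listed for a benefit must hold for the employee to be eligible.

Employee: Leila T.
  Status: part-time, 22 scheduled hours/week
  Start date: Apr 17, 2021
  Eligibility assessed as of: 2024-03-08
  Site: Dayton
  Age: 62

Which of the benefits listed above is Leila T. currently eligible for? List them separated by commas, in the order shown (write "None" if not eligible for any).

Service from Apr 17, 2021 to 2024-03-08: 1056 days.
401(k) Company Match — status part-time ✗ (requires seasonal) → not eligible.
Paid Parental Leave — service 1056 days ≥ 45 days ✓ → eligible.
Fitness Allowance — status part-time ✗ (requires full-time) → not eligible.
Internet Stipend — service 1056 days < 5 years (≈1825 days) ✗ → not eligible.

Paid Parental Leave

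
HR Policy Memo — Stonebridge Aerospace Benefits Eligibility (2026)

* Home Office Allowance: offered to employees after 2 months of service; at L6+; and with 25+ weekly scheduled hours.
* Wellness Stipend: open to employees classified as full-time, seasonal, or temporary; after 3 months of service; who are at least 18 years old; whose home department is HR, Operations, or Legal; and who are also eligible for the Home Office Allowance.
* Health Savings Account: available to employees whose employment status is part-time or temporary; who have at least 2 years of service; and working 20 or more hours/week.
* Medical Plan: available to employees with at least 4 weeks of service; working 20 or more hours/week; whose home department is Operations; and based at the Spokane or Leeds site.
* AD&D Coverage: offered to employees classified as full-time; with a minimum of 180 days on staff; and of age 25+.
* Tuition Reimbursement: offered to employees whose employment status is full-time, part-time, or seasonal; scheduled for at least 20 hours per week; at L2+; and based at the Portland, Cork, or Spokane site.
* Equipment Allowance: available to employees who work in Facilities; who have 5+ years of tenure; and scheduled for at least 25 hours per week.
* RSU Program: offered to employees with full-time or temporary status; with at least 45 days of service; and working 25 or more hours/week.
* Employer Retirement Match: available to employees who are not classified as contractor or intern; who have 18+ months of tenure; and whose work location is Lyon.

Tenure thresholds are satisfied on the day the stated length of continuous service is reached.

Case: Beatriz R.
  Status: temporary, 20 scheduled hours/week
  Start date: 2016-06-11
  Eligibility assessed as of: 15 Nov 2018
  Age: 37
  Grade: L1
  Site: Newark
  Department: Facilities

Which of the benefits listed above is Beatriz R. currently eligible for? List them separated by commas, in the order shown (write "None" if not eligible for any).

Health Savings Account

Service from 2016-06-11 to 15 Nov 2018: 887 days.
Home Office Allowance — service 887 days ≥ 2 months (≈60 days) ✓; grade L1 < L6 ✗ → not eligible.
Wellness Stipend — status temporary ✓; service 887 days ≥ 3 months (≈90 days) ✓; age 37 ≥ 18 ✓; dept Facilities ✗ → not eligible.
Health Savings Account — status temporary ✓; service 887 days ≥ 2 years (≈730 days) ✓; 20 hrs/wk ≥ 20 ✓ → eligible.
Medical Plan — service 887 days ≥ 4 weeks (≈28 days) ✓; 20 hrs/wk ≥ 20 ✓; dept Facilities ✗ → not eligible.
AD&D Coverage — status temporary ✗ (requires full-time) → not eligible.
Tuition Reimbursement — status temporary ✗ (requires full-time, part-time, or seasonal) → not eligible.
Equipment Allowance — dept Facilities ✓; service 887 days < 5 years (≈1825 days) ✗ → not eligible.
RSU Program — status temporary ✓; service 887 days ≥ 45 days ✓; 20 hrs/wk < 25 ✗ → not eligible.
Employer Retirement Match — status temporary ✓ (not excluded); service 887 days ≥ 18 months (≈540 days) ✓; site Newark ✗ (not Lyon) → not eligible.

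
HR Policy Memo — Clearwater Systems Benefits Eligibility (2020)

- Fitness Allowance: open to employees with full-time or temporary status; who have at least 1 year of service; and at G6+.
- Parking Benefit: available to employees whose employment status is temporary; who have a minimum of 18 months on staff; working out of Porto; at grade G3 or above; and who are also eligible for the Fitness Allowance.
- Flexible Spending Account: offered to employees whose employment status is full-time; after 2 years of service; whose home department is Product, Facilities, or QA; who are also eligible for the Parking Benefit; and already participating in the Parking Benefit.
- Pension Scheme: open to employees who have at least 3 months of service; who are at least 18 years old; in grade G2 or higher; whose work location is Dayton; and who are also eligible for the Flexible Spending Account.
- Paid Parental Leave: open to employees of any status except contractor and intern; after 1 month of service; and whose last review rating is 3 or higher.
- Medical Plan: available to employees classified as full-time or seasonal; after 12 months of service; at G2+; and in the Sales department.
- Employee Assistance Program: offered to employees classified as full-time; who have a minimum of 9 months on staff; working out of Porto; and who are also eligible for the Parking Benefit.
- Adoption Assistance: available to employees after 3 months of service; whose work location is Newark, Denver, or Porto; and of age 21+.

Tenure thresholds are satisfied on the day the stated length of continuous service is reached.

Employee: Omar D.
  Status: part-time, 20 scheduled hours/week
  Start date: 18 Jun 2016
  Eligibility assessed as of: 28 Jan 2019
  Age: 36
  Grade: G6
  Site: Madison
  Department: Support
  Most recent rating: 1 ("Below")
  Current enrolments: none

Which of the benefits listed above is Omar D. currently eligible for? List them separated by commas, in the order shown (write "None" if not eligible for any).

None

Service from 18 Jun 2016 to 28 Jan 2019: 954 days.
Fitness Allowance — status part-time ✗ (requires full-time or temporary) → not eligible.
Parking Benefit — status part-time ✗ (requires temporary) → not eligible.
Flexible Spending Account — status part-time ✗ (requires full-time) → not eligible.
Pension Scheme — service 954 days ≥ 3 months (≈90 days) ✓; age 36 ≥ 18 ✓; grade G6 ≥ G2 ✓; site Madison ✗ (not Dayton) → not eligible.
Paid Parental Leave — status part-time ✓ (not excluded); service 954 days ≥ 1 month (≈30 days) ✓; rating 1 < 3 ✗ → not eligible.
Medical Plan — status part-time ✗ (requires full-time or seasonal) → not eligible.
Employee Assistance Program — status part-time ✗ (requires full-time) → not eligible.
Adoption Assistance — service 954 days ≥ 3 months (≈90 days) ✓; site Madison ✗ (not Newark, Denver, or Porto) → not eligible.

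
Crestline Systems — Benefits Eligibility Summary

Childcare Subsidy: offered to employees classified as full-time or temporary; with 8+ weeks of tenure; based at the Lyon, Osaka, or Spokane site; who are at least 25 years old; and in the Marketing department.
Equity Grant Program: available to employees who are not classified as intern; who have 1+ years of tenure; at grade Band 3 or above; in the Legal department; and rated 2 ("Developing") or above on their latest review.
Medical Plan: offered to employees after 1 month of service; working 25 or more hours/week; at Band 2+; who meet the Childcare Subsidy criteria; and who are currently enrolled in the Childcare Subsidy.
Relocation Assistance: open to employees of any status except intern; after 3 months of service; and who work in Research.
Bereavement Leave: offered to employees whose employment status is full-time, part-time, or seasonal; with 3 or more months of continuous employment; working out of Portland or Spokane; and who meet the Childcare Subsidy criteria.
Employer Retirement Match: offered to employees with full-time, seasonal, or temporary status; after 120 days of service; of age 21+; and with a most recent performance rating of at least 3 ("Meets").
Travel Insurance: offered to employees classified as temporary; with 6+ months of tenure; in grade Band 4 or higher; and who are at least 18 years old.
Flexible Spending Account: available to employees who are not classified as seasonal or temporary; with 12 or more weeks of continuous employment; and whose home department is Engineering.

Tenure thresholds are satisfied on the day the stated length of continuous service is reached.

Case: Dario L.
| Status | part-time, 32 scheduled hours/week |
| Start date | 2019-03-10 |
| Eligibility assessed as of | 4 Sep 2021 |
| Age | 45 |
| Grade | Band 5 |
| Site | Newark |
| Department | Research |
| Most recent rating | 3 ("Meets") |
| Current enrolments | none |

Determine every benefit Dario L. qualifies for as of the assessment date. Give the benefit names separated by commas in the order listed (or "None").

Relocation Assistance

Service from 2019-03-10 to 4 Sep 2021: 909 days.
Childcare Subsidy — status part-time ✗ (requires full-time or temporary) → not eligible.
Equity Grant Program — status part-time ✓ (not excluded); service 909 days ≥ 1 year (≈365 days) ✓; grade Band 5 ≥ Band 3 ✓; dept Research ✗ → not eligible.
Medical Plan — service 909 days ≥ 1 month (≈30 days) ✓; 32 hrs/wk ≥ 25 ✓; grade Band 5 ≥ Band 2 ✓; not eligible for Childcare Subsidy ✗ → not eligible.
Relocation Assistance — status part-time ✓ (not excluded); service 909 days ≥ 3 months (≈90 days) ✓; dept Research ✓ → eligible.
Bereavement Leave — status part-time ✓; service 909 days ≥ 3 months (≈90 days) ✓; site Newark ✗ (not Portland or Spokane) → not eligible.
Employer Retirement Match — status part-time ✗ (requires full-time, seasonal, or temporary) → not eligible.
Travel Insurance — status part-time ✗ (requires temporary) → not eligible.
Flexible Spending Account — status part-time ✓ (not excluded); service 909 days ≥ 12 weeks (≈84 days) ✓; dept Research ✗ → not eligible.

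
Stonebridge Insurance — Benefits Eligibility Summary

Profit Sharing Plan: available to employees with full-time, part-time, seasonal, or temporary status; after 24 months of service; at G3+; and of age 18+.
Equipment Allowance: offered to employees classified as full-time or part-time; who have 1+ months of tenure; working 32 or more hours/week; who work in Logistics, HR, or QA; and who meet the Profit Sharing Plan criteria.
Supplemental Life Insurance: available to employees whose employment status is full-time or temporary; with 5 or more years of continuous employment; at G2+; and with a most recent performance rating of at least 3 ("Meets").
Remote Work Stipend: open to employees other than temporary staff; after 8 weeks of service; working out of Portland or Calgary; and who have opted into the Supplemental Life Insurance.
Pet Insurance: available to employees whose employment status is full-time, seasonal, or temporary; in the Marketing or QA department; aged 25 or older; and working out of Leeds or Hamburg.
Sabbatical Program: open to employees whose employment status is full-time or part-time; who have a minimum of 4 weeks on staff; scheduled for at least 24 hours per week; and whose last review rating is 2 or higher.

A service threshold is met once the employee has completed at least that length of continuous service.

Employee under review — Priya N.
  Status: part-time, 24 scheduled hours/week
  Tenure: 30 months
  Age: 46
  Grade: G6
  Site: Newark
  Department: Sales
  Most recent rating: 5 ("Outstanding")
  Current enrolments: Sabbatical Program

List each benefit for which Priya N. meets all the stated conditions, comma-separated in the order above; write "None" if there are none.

Profit Sharing Plan — status part-time ✓; service 30 months ≥ 24 months ✓; grade G6 ≥ G3 ✓; age 46 ≥ 18 ✓ → eligible.
Equipment Allowance — status part-time ✓; service 30 months ≥ 1 month ✓; 24 hrs/wk < 32 ✗ → not eligible.
Supplemental Life Insurance — status part-time ✗ (requires full-time or temporary) → not eligible.
Remote Work Stipend — status part-time ✓ (not excluded); service 30 months ≥ 8 weeks (≈56 days) ✓; site Newark ✗ (not Portland or Calgary) → not eligible.
Pet Insurance — status part-time ✗ (requires full-time, seasonal, or temporary) → not eligible.
Sabbatical Program — status part-time ✓; service 30 months ≥ 4 weeks (≈28 days) ✓; 24 hrs/wk ≥ 24 ✓; rating 5 ≥ 2 ✓ → eligible.

Profit Sharing Plan, Sabbatical Program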